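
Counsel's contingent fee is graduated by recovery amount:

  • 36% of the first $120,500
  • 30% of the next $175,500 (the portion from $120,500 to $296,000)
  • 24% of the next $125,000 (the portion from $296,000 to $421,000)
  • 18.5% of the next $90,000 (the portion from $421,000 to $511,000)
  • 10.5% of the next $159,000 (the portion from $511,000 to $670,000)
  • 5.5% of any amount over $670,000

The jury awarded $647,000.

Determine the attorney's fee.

$156,960.00

First $120,500 at 36% = $43,380.00
Next $175,500 at 30% = $52,650.00
Next $125,000 at 24% = $30,000.00
Next $90,000 at 18.5% = $16,650.00
Remaining $136,000 at 10.5% = $14,280.00
Fee: $43,380.00 + $52,650.00 + $30,000.00 + $16,650.00 + $14,280.00 = $156,960.00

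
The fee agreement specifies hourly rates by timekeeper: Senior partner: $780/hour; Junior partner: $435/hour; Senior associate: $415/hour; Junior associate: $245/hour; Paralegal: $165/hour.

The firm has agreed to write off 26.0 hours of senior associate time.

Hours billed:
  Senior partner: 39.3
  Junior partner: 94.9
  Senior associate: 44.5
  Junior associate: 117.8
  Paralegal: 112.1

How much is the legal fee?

Senior partner: 39.3 × $780 = $30,654.00
Junior partner: 94.9 × $435 = $41,281.50
Senior associate: 44.5 × $415 = $18,467.50
Junior associate: 117.8 × $245 = $28,861.00
Paralegal: 112.1 × $165 = $18,496.50
Subtotal: $137,760.50
Write-off: 26.0 × $415 = $10,790.00
Total: $137,760.50 − $10,790.00 = $126,970.50

$126,970.50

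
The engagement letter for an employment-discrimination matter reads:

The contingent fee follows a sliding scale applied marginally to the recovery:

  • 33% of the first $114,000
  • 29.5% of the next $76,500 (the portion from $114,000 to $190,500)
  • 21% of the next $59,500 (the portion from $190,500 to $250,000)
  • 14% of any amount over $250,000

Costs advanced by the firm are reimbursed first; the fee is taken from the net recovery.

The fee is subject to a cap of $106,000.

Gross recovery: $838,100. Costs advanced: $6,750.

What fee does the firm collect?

Fee base (net of costs): $838,100 − $6,750 = $831,350
First $114,000 at 33% = $37,620.00
Next $76,500 at 29.5% = $22,567.50
Next $59,500 at 21% = $12,495.00
Remaining $581,350 at 14% = $81,389.00
Fee: $37,620.00 + $22,567.50 + $12,495.00 + $81,389.00 = $154,071.50
$154,071.50 exceeds the $106,000 cap, so the fee is capped at $106,000.00.

$106,000.00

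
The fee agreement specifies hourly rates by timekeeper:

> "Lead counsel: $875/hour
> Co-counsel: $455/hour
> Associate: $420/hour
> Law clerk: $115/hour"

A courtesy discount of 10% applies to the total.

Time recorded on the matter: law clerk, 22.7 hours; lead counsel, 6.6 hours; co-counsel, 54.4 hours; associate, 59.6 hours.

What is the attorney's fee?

$52,352.55

Lead counsel: 6.6 × $875 = $5,775.00
Co-counsel: 54.4 × $455 = $24,752.00
Associate: 59.6 × $420 = $25,032.00
Law clerk: 22.7 × $115 = $2,610.50
Subtotal: $58,169.50
Less 10% discount: −$5,816.95
Total: $58,169.50 − $5,816.95 = $52,352.55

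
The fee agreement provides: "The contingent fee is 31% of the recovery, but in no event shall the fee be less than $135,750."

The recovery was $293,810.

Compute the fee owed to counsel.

31% of $293,810 = $91,081.10
That is below the $135,750 minimum, so the minimum applies.

$135,750.00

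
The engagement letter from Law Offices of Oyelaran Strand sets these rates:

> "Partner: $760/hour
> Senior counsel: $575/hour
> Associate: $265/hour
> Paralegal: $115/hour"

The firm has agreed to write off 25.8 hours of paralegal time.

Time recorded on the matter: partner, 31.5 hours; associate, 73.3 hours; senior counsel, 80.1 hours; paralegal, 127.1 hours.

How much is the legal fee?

$101,071.50

Partner: 31.5 × $760 = $23,940.00
Senior counsel: 80.1 × $575 = $46,057.50
Associate: 73.3 × $265 = $19,424.50
Paralegal: 127.1 × $115 = $14,616.50
Subtotal: $104,038.50
Write-off: 25.8 × $115 = $2,967.00
Total: $104,038.50 − $2,967.00 = $101,071.50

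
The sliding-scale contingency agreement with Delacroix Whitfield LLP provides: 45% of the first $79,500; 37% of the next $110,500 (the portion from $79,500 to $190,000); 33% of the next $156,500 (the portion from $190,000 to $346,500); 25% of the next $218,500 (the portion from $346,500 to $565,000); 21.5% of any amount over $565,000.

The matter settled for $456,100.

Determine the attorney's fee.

$155,705.00

First $79,500 at 45% = $35,775.00
Next $110,500 at 37% = $40,885.00
Next $156,500 at 33% = $51,645.00
Remaining $109,600 at 25% = $27,400.00
Fee: $35,775.00 + $40,885.00 + $51,645.00 + $27,400.00 = $155,705.00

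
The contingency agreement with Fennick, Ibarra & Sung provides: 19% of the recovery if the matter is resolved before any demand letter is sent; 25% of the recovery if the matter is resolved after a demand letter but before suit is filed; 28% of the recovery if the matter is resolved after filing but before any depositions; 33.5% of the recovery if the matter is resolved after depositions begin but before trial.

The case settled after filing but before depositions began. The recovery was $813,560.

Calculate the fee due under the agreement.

The matter settled after filing but before depositions began, so the 28% rate applies.
$813,560 × 28% = $227,796.80

$227,796.80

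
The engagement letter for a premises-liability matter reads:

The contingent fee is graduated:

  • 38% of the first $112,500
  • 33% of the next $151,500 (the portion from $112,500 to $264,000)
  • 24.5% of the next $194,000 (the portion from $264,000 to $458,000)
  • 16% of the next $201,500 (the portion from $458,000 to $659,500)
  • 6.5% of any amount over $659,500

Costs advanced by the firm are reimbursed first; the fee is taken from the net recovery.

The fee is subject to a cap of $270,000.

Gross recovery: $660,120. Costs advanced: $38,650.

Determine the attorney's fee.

Fee base (net of costs): $660,120 − $38,650 = $621,470
First $112,500 at 38% = $42,750.00
Next $151,500 at 33% = $49,995.00
Next $194,000 at 24.5% = $47,530.00
Remaining $163,470 at 16% = $26,155.20
Fee: $42,750.00 + $49,995.00 + $47,530.00 + $26,155.20 = $166,430.20
$166,430.20 is under the $270,000 cap.

$166,430.20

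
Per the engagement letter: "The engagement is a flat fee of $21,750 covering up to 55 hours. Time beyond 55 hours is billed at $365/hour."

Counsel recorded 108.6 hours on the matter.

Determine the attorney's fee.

Flat fee: $21,750.00
Excess hours: 108.6 − 55 = 53.6
Overrun: 53.6 × $365 = $19,564.00
Total: $21,750.00 + $19,564.00 = $41,314.00

$41,314.00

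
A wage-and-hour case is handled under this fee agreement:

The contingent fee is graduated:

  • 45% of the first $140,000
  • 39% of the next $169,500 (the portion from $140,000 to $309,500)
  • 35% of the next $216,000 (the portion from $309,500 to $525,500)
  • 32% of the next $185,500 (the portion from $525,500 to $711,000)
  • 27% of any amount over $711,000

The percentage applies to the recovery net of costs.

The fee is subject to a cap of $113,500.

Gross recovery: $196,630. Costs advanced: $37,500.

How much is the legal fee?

Fee base (net of costs): $196,630 − $37,500 = $159,130
First $140,000 at 45% = $63,000.00
Remaining $19,130 at 39% = $7,460.70
Fee: $63,000.00 + $7,460.70 = $70,460.70
$70,460.70 is under the $113,500 cap.

$70,460.70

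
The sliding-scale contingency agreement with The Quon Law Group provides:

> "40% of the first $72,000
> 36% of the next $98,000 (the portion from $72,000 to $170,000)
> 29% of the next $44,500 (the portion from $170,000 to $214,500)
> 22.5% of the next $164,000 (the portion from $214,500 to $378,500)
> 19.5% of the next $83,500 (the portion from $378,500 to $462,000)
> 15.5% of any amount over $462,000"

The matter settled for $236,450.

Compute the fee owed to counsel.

First $72,000 at 40% = $28,800.00
Next $98,000 at 36% = $35,280.00
Next $44,500 at 29% = $12,905.00
Remaining $21,950 at 22.5% = $4,938.75
Fee: $28,800.00 + $35,280.00 + $12,905.00 + $4,938.75 = $81,923.75

$81,923.75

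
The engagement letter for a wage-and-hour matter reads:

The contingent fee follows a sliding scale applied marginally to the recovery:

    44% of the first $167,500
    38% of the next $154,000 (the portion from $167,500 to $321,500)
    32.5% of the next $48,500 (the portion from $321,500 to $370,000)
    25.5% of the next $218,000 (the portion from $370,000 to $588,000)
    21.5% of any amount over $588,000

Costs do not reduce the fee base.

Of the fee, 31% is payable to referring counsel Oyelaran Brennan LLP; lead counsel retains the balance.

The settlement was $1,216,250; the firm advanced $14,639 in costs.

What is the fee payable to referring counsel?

$104,980.34

Fee base is the gross recovery, $1,216,250; costs are reimbursed separately.
First $167,500 at 44% = $73,700.00
Next $154,000 at 38% = $58,520.00
Next $48,500 at 32.5% = $15,762.50
Next $218,000 at 25.5% = $55,590.00
Remaining $628,250 at 21.5% = $135,073.75
Fee: $73,700.00 + $58,520.00 + $15,762.50 + $55,590.00 + $135,073.75 = $338,646.25
Referral share: 31% of $338,646.25 = $104,980.34; lead counsel retains $338,646.25 − $104,980.34 = $233,665.91.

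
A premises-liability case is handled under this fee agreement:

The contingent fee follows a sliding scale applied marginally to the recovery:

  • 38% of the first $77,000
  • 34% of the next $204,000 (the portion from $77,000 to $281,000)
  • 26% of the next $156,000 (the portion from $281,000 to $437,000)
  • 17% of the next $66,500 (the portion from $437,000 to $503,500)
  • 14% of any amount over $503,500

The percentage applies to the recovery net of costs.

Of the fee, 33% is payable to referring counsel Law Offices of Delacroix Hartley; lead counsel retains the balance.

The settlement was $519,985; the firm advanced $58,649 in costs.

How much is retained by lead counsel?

$96,022.47

Fee base (net of costs): $519,985 − $58,649 = $461,336
First $77,000 at 38% = $29,260.00
Next $204,000 at 34% = $69,360.00
Next $156,000 at 26% = $40,560.00
Remaining $24,336 at 17% = $4,137.12
Fee: $29,260.00 + $69,360.00 + $40,560.00 + $4,137.12 = $143,317.12
Referral share: 33% of $143,317.12 = $47,294.65; lead counsel retains $143,317.12 − $47,294.65 = $96,022.47.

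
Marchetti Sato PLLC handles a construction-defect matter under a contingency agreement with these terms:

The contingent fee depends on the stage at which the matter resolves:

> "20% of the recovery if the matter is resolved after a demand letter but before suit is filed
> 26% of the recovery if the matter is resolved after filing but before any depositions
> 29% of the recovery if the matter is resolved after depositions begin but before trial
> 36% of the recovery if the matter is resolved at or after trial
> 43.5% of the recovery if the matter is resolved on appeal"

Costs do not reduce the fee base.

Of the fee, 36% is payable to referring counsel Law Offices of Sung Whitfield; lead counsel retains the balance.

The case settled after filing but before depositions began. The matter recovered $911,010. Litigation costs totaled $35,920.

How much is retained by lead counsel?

Fee base is the gross recovery, $911,010; costs are reimbursed separately.
The matter settled after filing but before depositions began, so the 26% rate applies.
$911,010 × 26% = $236,862.60
Referral share: 36% of $236,862.60 = $85,270.54; lead counsel retains $236,862.60 − $85,270.54 = $151,592.06.

$151,592.06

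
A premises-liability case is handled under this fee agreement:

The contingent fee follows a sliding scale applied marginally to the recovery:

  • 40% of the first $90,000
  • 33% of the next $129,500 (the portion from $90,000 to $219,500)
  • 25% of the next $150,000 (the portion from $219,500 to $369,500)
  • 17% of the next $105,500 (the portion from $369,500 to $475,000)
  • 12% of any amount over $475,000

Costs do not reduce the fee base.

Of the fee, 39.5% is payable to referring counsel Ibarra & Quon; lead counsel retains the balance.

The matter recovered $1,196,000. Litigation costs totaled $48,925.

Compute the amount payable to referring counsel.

Fee base is the gross recovery, $1,196,000; costs are reimbursed separately.
First $90,000 at 40% = $36,000.00
Next $129,500 at 33% = $42,735.00
Next $150,000 at 25% = $37,500.00
Next $105,500 at 17% = $17,935.00
Remaining $721,000 at 12% = $86,520.00
Fee: $36,000.00 + $42,735.00 + $37,500.00 + $17,935.00 + $86,520.00 = $220,690.00
Referral share: 39.5% of $220,690.00 = $87,172.55; lead counsel retains $220,690.00 − $87,172.55 = $133,517.45.

$87,172.55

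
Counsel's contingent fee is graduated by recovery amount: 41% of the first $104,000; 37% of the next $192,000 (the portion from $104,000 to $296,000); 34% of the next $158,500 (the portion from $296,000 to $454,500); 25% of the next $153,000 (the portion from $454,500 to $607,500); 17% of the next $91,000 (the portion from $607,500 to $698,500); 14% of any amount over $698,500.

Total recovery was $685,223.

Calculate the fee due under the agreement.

$219,032.91

First $104,000 at 41% = $42,640.00
Next $192,000 at 37% = $71,040.00
Next $158,500 at 34% = $53,890.00
Next $153,000 at 25% = $38,250.00
Remaining $77,723 at 17% = $13,212.91
Fee: $42,640.00 + $71,040.00 + $53,890.00 + $38,250.00 + $13,212.91 = $219,032.91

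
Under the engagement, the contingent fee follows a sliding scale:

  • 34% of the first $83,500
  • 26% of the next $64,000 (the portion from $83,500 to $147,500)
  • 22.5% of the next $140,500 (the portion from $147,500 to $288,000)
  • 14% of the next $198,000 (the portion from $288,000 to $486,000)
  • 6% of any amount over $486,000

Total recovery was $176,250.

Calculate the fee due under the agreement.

$51,498.75

First $83,500 at 34% = $28,390.00
Next $64,000 at 26% = $16,640.00
Remaining $28,750 at 22.5% = $6,468.75
Fee: $28,390.00 + $16,640.00 + $6,468.75 = $51,498.75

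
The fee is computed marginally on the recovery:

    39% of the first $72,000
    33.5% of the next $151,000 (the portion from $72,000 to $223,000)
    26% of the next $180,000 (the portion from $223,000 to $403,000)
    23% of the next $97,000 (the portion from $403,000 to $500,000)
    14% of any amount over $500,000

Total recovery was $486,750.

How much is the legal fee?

First $72,000 at 39% = $28,080.00
Next $151,000 at 33.5% = $50,585.00
Next $180,000 at 26% = $46,800.00
Remaining $83,750 at 23% = $19,262.50
Fee: $28,080.00 + $50,585.00 + $46,800.00 + $19,262.50 = $144,727.50

$144,727.50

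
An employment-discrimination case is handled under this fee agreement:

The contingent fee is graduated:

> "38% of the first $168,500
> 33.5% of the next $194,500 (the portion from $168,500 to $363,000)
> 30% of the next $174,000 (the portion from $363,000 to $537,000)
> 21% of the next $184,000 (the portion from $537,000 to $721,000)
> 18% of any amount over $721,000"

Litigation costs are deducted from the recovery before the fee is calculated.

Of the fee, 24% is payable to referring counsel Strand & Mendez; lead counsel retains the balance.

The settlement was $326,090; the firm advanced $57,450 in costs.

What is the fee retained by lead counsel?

Fee base (net of costs): $326,090 − $57,450 = $268,640
First $168,500 at 38% = $64,030.00
Remaining $100,140 at 33.5% = $33,546.90
Fee: $64,030.00 + $33,546.90 = $97,576.90
Referral share: 24% of $97,576.90 = $23,418.46; lead counsel retains $97,576.90 − $23,418.46 = $74,158.44.

$74,158.44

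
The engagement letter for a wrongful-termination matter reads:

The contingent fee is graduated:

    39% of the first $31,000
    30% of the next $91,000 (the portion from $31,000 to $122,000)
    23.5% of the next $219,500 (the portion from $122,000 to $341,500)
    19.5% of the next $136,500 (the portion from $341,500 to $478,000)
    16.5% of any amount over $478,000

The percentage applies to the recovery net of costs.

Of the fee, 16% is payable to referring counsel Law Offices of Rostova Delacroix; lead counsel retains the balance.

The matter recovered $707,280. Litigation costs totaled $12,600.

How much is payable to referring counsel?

Fee base (net of costs): $707,280 − $12,600 = $694,680
First $31,000 at 39% = $12,090.00
Next $91,000 at 30% = $27,300.00
Next $219,500 at 23.5% = $51,582.50
Next $136,500 at 19.5% = $26,617.50
Remaining $216,680 at 16.5% = $35,752.20
Fee: $12,090.00 + $27,300.00 + $51,582.50 + $26,617.50 + $35,752.20 = $153,342.20
Referral share: 16% of $153,342.20 = $24,534.75; lead counsel retains $153,342.20 − $24,534.75 = $128,807.45.

$24,534.75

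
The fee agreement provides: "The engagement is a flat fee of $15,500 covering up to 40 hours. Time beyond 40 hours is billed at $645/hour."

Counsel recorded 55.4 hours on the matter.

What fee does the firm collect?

Flat fee: $15,500.00
Excess hours: 55.4 − 40 = 15.4
Overrun: 15.4 × $645 = $9,933.00
Total: $15,500.00 + $9,933.00 = $25,433.00

$25,433.00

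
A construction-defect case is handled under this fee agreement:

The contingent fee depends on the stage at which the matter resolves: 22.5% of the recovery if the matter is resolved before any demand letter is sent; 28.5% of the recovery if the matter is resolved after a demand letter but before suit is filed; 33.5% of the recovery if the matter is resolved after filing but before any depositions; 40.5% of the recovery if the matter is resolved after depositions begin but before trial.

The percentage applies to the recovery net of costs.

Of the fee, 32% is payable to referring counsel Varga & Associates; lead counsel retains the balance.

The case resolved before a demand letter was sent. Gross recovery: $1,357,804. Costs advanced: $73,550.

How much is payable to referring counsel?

Fee base (net of costs): $1,357,804 − $73,550 = $1,284,254
The matter resolved before a demand letter was sent, so the 22.5% rate applies.
$1,284,254 × 22.5% = $288,957.15
Referral share: 32% of $288,957.15 = $92,466.29; lead counsel retains $288,957.15 − $92,466.29 = $196,490.86.

$92,466.29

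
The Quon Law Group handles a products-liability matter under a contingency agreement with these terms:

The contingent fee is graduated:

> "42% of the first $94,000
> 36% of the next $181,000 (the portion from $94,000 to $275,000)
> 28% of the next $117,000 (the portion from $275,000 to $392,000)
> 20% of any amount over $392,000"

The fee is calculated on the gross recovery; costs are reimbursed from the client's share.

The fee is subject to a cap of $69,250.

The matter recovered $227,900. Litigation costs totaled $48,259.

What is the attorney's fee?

$69,250.00

Fee base is the gross recovery, $227,900; costs are reimbursed separately.
First $94,000 at 42% = $39,480.00
Remaining $133,900 at 36% = $48,204.00
Fee: $39,480.00 + $48,204.00 = $87,684.00
$87,684.00 exceeds the $69,250 cap, so the fee is capped at $69,250.00.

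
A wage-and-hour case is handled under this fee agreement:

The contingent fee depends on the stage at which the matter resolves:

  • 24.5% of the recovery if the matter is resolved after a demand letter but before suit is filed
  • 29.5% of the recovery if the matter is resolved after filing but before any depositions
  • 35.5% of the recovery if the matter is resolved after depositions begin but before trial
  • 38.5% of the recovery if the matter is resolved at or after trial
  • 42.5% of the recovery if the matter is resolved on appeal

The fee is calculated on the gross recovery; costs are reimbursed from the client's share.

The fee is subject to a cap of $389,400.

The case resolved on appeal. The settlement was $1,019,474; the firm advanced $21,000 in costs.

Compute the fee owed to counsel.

Fee base is the gross recovery, $1,019,474; costs are reimbursed separately.
The matter resolved on appeal, so the 42.5% rate applies.
$1,019,474 × 42.5% = $433,276.45
$433,276.45 exceeds the $389,400 cap, so the fee is capped at $389,400.00.

$389,400.00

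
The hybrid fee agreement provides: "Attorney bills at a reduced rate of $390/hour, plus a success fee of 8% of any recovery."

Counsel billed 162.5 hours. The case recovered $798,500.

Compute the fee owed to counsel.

Hourly: 162.5 × $390 = $63,375.00
Success fee: 8% of $798,500 = $63,880.00
Total: $63,375.00 + $63,880.00 = $127,255.00

$127,255.00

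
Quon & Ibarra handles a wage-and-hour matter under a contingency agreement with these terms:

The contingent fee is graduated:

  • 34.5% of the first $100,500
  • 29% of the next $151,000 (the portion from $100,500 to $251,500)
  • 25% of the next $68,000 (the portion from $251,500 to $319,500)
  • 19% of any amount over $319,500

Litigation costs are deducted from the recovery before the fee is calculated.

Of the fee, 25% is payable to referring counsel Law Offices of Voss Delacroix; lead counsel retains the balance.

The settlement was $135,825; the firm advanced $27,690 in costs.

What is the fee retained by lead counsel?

Fee base (net of costs): $135,825 − $27,690 = $108,135
First $100,500 at 34.5% = $34,672.50
Remaining $7,635 at 29% = $2,214.15
Fee: $34,672.50 + $2,214.15 = $36,886.65
Referral share: 25% of $36,886.65 = $9,221.66; lead counsel retains $36,886.65 − $9,221.66 = $27,664.99.

$27,664.99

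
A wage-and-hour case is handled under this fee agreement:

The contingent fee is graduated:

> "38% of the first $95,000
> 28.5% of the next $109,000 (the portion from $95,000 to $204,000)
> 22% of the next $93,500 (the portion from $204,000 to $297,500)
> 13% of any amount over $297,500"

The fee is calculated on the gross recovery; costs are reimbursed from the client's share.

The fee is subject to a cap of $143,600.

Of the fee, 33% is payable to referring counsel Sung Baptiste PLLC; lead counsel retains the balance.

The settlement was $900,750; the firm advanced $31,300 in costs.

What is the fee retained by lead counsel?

$96,212.00

Fee base is the gross recovery, $900,750; costs are reimbursed separately.
First $95,000 at 38% = $36,100.00
Next $109,000 at 28.5% = $31,065.00
Next $93,500 at 22% = $20,570.00
Remaining $603,250 at 13% = $78,422.50
Fee: $36,100.00 + $31,065.00 + $20,570.00 + $78,422.50 = $166,157.50
$166,157.50 exceeds the $143,600 cap, so the fee is capped at $143,600.00.
Referral share: 33% of $143,600.00 = $47,388.00; lead counsel retains $143,600.00 − $47,388.00 = $96,212.00.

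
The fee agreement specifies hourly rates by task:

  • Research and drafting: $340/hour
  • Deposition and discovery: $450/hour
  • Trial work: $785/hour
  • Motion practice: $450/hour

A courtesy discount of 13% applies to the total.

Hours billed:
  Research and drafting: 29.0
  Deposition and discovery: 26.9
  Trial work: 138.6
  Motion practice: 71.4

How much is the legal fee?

Research and drafting: 29.0 × $340 = $9,860.00
Deposition and discovery: 26.9 × $450 = $12,105.00
Trial work: 138.6 × $785 = $108,801.00
Motion practice: 71.4 × $450 = $32,130.00
Subtotal: $162,896.00
Less 13% discount: −$21,176.48
Total: $162,896.00 − $21,176.48 = $141,719.52

$141,719.52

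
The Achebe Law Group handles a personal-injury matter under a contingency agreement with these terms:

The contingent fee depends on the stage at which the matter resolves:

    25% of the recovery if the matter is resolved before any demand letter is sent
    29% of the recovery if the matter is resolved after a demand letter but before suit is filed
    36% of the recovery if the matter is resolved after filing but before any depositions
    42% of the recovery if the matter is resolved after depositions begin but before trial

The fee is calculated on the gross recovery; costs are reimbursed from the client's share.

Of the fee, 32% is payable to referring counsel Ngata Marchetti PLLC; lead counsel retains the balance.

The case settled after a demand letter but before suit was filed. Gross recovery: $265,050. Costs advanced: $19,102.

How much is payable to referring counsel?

Fee base is the gross recovery, $265,050; costs are reimbursed separately.
The matter settled after a demand letter but before suit was filed, so the 29% rate applies.
$265,050 × 29% = $76,864.50
Referral share: 32% of $76,864.50 = $24,596.64; lead counsel retains $76,864.50 − $24,596.64 = $52,267.86.

$24,596.64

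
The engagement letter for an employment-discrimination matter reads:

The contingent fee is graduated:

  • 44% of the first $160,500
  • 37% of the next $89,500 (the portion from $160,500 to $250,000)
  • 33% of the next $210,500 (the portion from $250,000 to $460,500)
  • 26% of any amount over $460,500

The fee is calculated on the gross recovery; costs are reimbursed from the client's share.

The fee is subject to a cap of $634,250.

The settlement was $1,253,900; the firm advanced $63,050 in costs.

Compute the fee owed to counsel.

Fee base is the gross recovery, $1,253,900; costs are reimbursed separately.
First $160,500 at 44% = $70,620.00
Next $89,500 at 37% = $33,115.00
Next $210,500 at 33% = $69,465.00
Remaining $793,400 at 26% = $206,284.00
Fee: $70,620.00 + $33,115.00 + $69,465.00 + $206,284.00 = $379,484.00
$379,484.00 is under the $634,250 cap.

$379,484.00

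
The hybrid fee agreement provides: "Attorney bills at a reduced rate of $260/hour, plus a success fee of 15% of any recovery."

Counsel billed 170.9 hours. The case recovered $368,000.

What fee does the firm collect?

$99,634.00

Hourly: 170.9 × $260 = $44,434.00
Success fee: 15% of $368,000 = $55,200.00
Total: $44,434.00 + $55,200.00 = $99,634.00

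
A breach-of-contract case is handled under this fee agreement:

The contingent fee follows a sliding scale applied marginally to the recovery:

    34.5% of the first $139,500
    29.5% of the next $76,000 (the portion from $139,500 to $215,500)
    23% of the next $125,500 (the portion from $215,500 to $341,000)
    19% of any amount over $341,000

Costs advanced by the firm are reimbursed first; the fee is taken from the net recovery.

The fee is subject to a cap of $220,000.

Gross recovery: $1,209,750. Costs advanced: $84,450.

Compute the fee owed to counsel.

Fee base (net of costs): $1,209,750 − $84,450 = $1,125,300
First $139,500 at 34.5% = $48,127.50
Next $76,000 at 29.5% = $22,420.00
Next $125,500 at 23% = $28,865.00
Remaining $784,300 at 19% = $149,017.00
Fee: $48,127.50 + $22,420.00 + $28,865.00 + $149,017.00 = $248,429.50
$248,429.50 exceeds the $220,000 cap, so the fee is capped at $220,000.00.

$220,000.00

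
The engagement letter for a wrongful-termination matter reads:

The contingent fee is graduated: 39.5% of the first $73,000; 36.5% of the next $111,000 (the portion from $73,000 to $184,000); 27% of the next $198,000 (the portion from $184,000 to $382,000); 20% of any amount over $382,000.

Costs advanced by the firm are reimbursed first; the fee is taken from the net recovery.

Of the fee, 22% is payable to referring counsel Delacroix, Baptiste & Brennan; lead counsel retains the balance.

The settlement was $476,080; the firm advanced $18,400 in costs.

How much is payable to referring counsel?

$30,348.12

Fee base (net of costs): $476,080 − $18,400 = $457,680
First $73,000 at 39.5% = $28,835.00
Next $111,000 at 36.5% = $40,515.00
Next $198,000 at 27% = $53,460.00
Remaining $75,680 at 20% = $15,136.00
Fee: $28,835.00 + $40,515.00 + $53,460.00 + $15,136.00 = $137,946.00
Referral share: 22% of $137,946.00 = $30,348.12; lead counsel retains $137,946.00 − $30,348.12 = $107,597.88.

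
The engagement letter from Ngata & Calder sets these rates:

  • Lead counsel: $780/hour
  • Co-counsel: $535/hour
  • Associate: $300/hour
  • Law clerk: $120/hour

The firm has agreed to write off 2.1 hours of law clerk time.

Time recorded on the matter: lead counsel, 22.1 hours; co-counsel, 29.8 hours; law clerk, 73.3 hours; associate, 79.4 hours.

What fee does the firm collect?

$65,545.00

Lead counsel: 22.1 × $780 = $17,238.00
Co-counsel: 29.8 × $535 = $15,943.00
Associate: 79.4 × $300 = $23,820.00
Law clerk: 73.3 × $120 = $8,796.00
Subtotal: $65,797.00
Write-off: 2.1 × $120 = $252.00
Total: $65,797.00 − $252.00 = $65,545.00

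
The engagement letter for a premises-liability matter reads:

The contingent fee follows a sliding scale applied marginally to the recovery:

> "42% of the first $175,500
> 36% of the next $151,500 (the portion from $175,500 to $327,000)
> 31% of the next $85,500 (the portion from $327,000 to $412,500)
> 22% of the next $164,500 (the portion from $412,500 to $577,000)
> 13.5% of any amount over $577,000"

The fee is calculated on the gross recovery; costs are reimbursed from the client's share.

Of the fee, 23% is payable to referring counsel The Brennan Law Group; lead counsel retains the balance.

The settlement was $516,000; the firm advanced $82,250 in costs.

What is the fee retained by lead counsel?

Fee base is the gross recovery, $516,000; costs are reimbursed separately.
First $175,500 at 42% = $73,710.00
Next $151,500 at 36% = $54,540.00
Next $85,500 at 31% = $26,505.00
Remaining $103,500 at 22% = $22,770.00
Fee: $73,710.00 + $54,540.00 + $26,505.00 + $22,770.00 = $177,525.00
Referral share: 23% of $177,525.00 = $40,830.75; lead counsel retains $177,525.00 − $40,830.75 = $136,694.25.

$136,694.25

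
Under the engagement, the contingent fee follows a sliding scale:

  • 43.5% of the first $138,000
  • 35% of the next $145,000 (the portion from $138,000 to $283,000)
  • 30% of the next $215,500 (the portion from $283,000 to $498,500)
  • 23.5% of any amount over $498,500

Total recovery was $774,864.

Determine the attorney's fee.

First $138,000 at 43.5% = $60,030.00
Next $145,000 at 35% = $50,750.00
Next $215,500 at 30% = $64,650.00
Remaining $276,364 at 23.5% = $64,945.54
Fee: $60,030.00 + $50,750.00 + $64,650.00 + $64,945.54 = $240,375.54

$240,375.54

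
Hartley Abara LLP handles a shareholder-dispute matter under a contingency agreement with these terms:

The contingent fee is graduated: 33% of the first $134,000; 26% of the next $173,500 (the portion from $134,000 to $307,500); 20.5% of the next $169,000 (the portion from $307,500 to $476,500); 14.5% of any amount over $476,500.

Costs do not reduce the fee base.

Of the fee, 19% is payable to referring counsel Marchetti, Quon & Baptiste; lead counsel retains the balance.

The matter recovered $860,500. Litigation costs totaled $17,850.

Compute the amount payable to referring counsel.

$34,134.45

Fee base is the gross recovery, $860,500; costs are reimbursed separately.
First $134,000 at 33% = $44,220.00
Next $173,500 at 26% = $45,110.00
Next $169,000 at 20.5% = $34,645.00
Remaining $384,000 at 14.5% = $55,680.00
Fee: $44,220.00 + $45,110.00 + $34,645.00 + $55,680.00 = $179,655.00
Referral share: 19% of $179,655.00 = $34,134.45; lead counsel retains $179,655.00 − $34,134.45 = $145,520.55.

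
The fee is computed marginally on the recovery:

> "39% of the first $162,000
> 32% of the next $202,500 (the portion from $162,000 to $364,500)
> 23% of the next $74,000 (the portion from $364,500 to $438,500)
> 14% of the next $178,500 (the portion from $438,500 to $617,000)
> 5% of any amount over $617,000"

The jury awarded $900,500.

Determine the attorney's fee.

$184,165.00

First $162,000 at 39% = $63,180.00
Next $202,500 at 32% = $64,800.00
Next $74,000 at 23% = $17,020.00
Next $178,500 at 14% = $24,990.00
Remaining $283,500 at 5% = $14,175.00
Fee: $63,180.00 + $64,800.00 + $17,020.00 + $24,990.00 + $14,175.00 = $184,165.00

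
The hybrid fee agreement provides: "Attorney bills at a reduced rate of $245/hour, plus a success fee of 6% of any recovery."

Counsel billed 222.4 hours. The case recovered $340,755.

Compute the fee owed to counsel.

Hourly: 222.4 × $245 = $54,488.00
Success fee: 6% of $340,755 = $20,445.30
Total: $54,488.00 + $20,445.30 = $74,933.30

$74,933.30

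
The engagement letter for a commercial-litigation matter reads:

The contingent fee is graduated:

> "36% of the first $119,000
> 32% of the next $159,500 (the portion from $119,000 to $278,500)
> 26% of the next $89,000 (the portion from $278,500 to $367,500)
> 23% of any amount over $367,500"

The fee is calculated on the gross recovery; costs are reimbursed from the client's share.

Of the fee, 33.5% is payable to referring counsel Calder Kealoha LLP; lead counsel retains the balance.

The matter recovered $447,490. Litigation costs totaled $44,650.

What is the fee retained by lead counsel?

Fee base is the gross recovery, $447,490; costs are reimbursed separately.
First $119,000 at 36% = $42,840.00
Next $159,500 at 32% = $51,040.00
Next $89,000 at 26% = $23,140.00
Remaining $79,990 at 23% = $18,397.70
Fee: $42,840.00 + $51,040.00 + $23,140.00 + $18,397.70 = $135,417.70
Referral share: 33.5% of $135,417.70 = $45,364.93; lead counsel retains $135,417.70 − $45,364.93 = $90,052.77.

$90,052.77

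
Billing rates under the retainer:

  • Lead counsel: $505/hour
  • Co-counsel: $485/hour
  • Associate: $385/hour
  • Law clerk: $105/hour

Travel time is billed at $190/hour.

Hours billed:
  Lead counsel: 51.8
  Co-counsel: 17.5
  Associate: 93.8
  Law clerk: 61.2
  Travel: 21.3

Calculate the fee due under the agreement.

Lead counsel: 51.8 × $505 = $26,159.00
Co-counsel: 17.5 × $485 = $8,487.50
Associate: 93.8 × $385 = $36,113.00
Law clerk: 61.2 × $105 = $6,426.00
Subtotal: $26,159.00 + $8,487.50 + $36,113.00 + $6,426.00 = $77,185.50
Travel: 21.3 × $190 = $4,047.00
Total: $77,185.50 + $4,047.00 = $81,232.50

$81,232.50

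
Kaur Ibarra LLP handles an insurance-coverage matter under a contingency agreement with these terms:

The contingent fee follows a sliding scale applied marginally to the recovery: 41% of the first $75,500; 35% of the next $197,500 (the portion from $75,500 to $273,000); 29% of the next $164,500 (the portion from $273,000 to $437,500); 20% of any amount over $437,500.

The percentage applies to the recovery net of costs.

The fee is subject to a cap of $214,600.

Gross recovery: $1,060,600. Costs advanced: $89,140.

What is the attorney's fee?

$214,600.00

Fee base (net of costs): $1,060,600 − $89,140 = $971,460
First $75,500 at 41% = $30,955.00
Next $197,500 at 35% = $69,125.00
Next $164,500 at 29% = $47,705.00
Remaining $533,960 at 20% = $106,792.00
Fee: $30,955.00 + $69,125.00 + $47,705.00 + $106,792.00 = $254,577.00
$254,577.00 exceeds the $214,600 cap, so the fee is capped at $214,600.00.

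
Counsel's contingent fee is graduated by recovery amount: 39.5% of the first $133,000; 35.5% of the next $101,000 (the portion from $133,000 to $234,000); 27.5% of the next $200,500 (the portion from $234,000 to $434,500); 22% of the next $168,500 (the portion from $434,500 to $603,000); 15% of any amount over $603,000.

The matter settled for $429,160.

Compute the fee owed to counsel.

First $133,000 at 39.5% = $52,535.00
Next $101,000 at 35.5% = $35,855.00
Remaining $195,160 at 27.5% = $53,669.00
Fee: $52,535.00 + $35,855.00 + $53,669.00 = $142,059.00

$142,059.00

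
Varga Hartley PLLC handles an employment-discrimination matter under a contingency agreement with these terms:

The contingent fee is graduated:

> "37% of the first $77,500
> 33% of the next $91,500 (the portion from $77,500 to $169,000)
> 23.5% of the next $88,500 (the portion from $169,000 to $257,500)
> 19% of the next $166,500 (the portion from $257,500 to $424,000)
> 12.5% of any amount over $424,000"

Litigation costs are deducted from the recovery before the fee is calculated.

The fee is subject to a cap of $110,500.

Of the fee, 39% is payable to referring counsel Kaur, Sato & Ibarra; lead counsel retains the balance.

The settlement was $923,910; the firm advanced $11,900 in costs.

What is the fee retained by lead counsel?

Fee base (net of costs): $923,910 − $11,900 = $912,010
First $77,500 at 37% = $28,675.00
Next $91,500 at 33% = $30,195.00
Next $88,500 at 23.5% = $20,797.50
Next $166,500 at 19% = $31,635.00
Remaining $488,010 at 12.5% = $61,001.25
Fee: $28,675.00 + $30,195.00 + $20,797.50 + $31,635.00 + $61,001.25 = $172,303.75
$172,303.75 exceeds the $110,500 cap, so the fee is capped at $110,500.00.
Referral share: 39% of $110,500.00 = $43,095.00; lead counsel retains $110,500.00 − $43,095.00 = $67,405.00.

$67,405.00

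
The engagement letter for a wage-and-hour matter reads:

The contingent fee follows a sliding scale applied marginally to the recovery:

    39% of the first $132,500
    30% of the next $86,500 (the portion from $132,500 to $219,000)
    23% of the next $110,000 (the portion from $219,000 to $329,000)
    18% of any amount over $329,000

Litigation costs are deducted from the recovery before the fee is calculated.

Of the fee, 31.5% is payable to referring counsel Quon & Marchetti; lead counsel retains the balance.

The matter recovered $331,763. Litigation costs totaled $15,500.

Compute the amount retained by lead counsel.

Fee base (net of costs): $331,763 − $15,500 = $316,263
First $132,500 at 39% = $51,675.00
Next $86,500 at 30% = $25,950.00
Remaining $97,263 at 23% = $22,370.49
Fee: $51,675.00 + $25,950.00 + $22,370.49 = $99,995.49
Referral share: 31.5% of $99,995.49 = $31,498.58; lead counsel retains $99,995.49 − $31,498.58 = $68,496.91.

$68,496.91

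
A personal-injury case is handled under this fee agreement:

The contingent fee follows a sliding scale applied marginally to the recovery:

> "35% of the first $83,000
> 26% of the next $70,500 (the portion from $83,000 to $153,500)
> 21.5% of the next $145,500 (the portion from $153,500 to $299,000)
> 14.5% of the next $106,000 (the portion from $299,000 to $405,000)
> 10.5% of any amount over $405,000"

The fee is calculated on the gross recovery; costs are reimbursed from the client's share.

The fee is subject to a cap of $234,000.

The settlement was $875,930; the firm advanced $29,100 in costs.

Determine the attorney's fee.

Fee base is the gross recovery, $875,930; costs are reimbursed separately.
First $83,000 at 35% = $29,050.00
Next $70,500 at 26% = $18,330.00
Next $145,500 at 21.5% = $31,282.50
Next $106,000 at 14.5% = $15,370.00
Remaining $470,930 at 10.5% = $49,447.65
Fee: $29,050.00 + $18,330.00 + $31,282.50 + $15,370.00 + $49,447.65 = $143,480.15
$143,480.15 is under the $234,000 cap.

$143,480.15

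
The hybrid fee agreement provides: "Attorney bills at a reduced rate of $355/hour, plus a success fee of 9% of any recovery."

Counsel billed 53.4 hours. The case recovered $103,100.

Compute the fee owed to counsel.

Hourly: 53.4 × $355 = $18,957.00
Success fee: 9% of $103,100 = $9,279.00
Total: $18,957.00 + $9,279.00 = $28,236.00

$28,236.00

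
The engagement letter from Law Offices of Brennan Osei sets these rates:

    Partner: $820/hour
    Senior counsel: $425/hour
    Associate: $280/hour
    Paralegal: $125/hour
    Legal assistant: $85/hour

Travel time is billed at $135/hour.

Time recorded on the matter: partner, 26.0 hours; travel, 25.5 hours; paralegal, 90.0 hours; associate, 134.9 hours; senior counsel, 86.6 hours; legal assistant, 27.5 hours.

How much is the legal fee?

Partner: 26.0 × $820 = $21,320.00
Senior counsel: 86.6 × $425 = $36,805.00
Associate: 134.9 × $280 = $37,772.00
Paralegal: 90.0 × $125 = $11,250.00
Legal assistant: 27.5 × $85 = $2,337.50
Subtotal: $21,320.00 + $36,805.00 + $37,772.00 + $11,250.00 + $2,337.50 = $109,484.50
Travel: 25.5 × $135 = $3,442.50
Total: $109,484.50 + $3,442.50 = $112,927.00

$112,927.00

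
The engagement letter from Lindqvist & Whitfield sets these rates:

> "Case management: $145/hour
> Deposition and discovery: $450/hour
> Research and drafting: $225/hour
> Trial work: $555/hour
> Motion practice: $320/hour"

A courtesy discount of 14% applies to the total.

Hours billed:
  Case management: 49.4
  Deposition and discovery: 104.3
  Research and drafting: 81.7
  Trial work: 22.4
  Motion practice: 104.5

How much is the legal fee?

$101,783.15

Case management: 49.4 × $145 = $7,163.00
Deposition and discovery: 104.3 × $450 = $46,935.00
Research and drafting: 81.7 × $225 = $18,382.50
Trial work: 22.4 × $555 = $12,432.00
Motion practice: 104.5 × $320 = $33,440.00
Subtotal: $118,352.50
Less 14% discount: −$16,569.35
Total: $118,352.50 − $16,569.35 = $101,783.15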